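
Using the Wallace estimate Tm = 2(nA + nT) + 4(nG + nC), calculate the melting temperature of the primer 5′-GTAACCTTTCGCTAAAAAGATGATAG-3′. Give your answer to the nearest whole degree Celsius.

Base counts: A=10, T=7, G=5, C=4 (length 26).
Tm = 2·(10+7) + 4·(5+4) = 2·17 + 4·9 = 34 + 36 = 70°C.

70°C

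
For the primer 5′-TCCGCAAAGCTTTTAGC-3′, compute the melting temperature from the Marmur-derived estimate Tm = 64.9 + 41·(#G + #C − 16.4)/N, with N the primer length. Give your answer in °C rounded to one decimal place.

44.6°C

Base counts: A=4, T=5, G=3, C=5; G+C = 8, N = 17.
Tm = 64.9 + 41·(8 − 16.4)/17 = 64.9 + -344.40/17 = 44.6°C.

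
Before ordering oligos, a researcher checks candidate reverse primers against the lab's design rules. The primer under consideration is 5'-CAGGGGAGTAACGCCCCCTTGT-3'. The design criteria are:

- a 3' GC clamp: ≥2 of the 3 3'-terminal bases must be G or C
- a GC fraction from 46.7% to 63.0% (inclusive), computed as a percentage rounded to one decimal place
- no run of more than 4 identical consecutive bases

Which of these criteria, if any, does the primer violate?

Fails: GC clamp, GC content, homopolymer run.

Base counts: A=4, T=4, G=7, C=7 (length 22).
GC clamp: 3' end TGT has 1 G/C, need ≥2 ✗
GC content: GC 14/22 = 63.6%, outside 46.7–63.0% ✗
homopolymer run: longest run = 5, exceeds 4 ✗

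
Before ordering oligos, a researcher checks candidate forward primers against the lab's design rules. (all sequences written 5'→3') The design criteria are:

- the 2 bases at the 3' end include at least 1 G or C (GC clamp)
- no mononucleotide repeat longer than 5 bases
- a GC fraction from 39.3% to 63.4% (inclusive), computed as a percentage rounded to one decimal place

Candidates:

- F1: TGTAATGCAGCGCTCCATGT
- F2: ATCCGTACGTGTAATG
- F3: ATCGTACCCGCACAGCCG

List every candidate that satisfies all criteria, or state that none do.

F1 (20 nt, A=4 T=6 G=5 C=5): 3' end GT has 1 G/C ✓; longest run = 2 ✓; GC 10/20 = 50.0% ✓ — passes.
F2 (16 nt, A=4 T=5 G=4 C=3): 3' end TG has 1 G/C ✓; longest run = 2 ✓; GC 7/16 = 43.8% ✓ — passes.
F3 (18 nt, A=4 T=2 G=4 C=8): 3' end CG has 2 G/C ✓; longest run = 3 ✓; GC 12/18 = 66.7%, outside 39.3–63.4% ✗ — fails.

F1 and F2.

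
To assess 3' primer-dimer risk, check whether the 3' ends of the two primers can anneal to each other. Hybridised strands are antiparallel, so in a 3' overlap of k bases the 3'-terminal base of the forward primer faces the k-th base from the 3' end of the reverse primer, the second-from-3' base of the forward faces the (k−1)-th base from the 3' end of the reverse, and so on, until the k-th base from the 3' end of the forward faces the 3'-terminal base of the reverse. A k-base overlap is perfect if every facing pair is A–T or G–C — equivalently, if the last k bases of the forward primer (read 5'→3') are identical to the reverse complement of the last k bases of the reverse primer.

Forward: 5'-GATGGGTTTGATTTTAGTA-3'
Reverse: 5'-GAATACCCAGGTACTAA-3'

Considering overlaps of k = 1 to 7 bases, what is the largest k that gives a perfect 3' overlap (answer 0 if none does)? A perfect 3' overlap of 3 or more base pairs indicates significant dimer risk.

Longest perfect overlap: 6 complementary base pairs; significant dimer risk (threshold 3).

Last 7 bases (5'→3') — forward …TTTAGTA, reverse …GTACTAA.
Reverse complement of the reverse primer's last 7 bases: TTAGTAC; its first k bases are the reverse complement of the reverse primer's last k bases, so a perfect k-base overlap needs the forward primer's last k bases to equal them.
Comparing (forward last k vs required): k=1: A vs T ✗; k=2: TA vs TT ✗; k=3: GTA vs TTA ✗; k=4: AGTA vs TTAG ✗; k=5: TAGTA vs TTAGT ✗; k=6: TTAGTA vs TTAGTA ✓; k=7: TTTAGTA vs TTAGTAC ✗.
Only k = 6 is perfect, so the longest perfect 3' overlap is 6.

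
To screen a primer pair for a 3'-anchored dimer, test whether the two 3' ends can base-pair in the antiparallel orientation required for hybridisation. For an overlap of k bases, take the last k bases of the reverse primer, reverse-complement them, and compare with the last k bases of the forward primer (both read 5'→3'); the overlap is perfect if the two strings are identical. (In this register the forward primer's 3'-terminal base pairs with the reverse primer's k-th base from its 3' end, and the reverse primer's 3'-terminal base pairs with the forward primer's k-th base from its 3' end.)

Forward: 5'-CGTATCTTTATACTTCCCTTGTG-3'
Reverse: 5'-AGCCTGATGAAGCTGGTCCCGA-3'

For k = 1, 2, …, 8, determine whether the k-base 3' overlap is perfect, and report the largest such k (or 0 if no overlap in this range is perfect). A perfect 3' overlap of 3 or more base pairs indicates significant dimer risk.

Last 8 bases (5'→3') — forward …CCCTTGTG, reverse …GGTCCCGA.
Reverse complement of the reverse primer's last 8 bases: TCGGGACC; its first k bases are the reverse complement of the reverse primer's last k bases, so a perfect k-base overlap needs the forward primer's last k bases to equal them.
Comparing (forward last k vs required): k=1: G vs T ✗; k=2: TG vs TC ✗; k=3: GTG vs TCG ✗; k=4: TGTG vs TCGG ✗; k=5: TTGTG vs TCGGG ✗; k=6: CTTGTG vs TCGGGA ✗; k=7: CCTTGTG vs TCGGGAC ✗; k=8: CCCTTGTG vs TCGGGACC ✗.
No overlap length from 1 to 8 is perfect, so the longest perfect 3' overlap is 0.

Longest perfect overlap: 0 complementary base pairs; below the dimer-risk threshold (threshold 3).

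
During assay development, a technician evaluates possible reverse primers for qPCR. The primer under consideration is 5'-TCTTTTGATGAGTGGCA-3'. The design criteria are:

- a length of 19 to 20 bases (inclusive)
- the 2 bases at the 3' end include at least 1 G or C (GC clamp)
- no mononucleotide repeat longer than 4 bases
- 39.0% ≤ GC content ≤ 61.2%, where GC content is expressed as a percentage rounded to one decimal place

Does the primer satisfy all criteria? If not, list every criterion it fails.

Fails: length.

Base counts: A=3, T=7, G=5, C=2 (length 17).
length: length 17, outside 19–20 ✗
GC clamp: 3' end CA has 1 G/C ✓
homopolymer run: longest run = 4 ✓
GC content: GC 7/17 = 41.2% ✓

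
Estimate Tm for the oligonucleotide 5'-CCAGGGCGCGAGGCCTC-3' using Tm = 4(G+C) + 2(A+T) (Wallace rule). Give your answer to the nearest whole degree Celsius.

Base counts: A=2, T=1, G=7, C=7 (length 17).
Tm = 2·(2+1) + 4·(7+7) = 2·3 + 4·14 = 6 + 56 = 62°C.

62°C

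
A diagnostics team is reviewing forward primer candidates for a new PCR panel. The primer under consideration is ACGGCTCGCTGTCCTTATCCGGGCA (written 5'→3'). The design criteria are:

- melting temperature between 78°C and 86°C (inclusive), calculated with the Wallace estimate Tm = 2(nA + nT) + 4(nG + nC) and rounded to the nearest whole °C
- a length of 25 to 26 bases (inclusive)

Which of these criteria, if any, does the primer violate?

Meets all criteria.

Base counts: A=3, T=6, G=7, C=9 (length 25).
Tm: Tm = 2·9 + 4·16 = 82°C ✓
length: length 25 ✓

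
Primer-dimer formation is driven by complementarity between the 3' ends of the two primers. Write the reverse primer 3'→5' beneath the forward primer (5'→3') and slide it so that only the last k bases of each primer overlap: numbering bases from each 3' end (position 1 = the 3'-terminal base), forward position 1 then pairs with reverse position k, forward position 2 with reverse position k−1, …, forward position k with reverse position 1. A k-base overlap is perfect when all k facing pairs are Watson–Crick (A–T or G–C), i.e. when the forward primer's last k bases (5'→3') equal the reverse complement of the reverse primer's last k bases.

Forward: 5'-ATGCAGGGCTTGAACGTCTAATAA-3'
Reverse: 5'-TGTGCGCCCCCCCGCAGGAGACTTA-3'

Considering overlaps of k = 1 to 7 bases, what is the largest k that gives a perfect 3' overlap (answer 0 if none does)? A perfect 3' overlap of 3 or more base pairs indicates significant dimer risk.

Last 7 bases (5'→3') — forward …CTAATAA, reverse …AGACTTA.
Reverse complement of the reverse primer's last 7 bases: TAAGTCT; its first k bases are the reverse complement of the reverse primer's last k bases, so a perfect k-base overlap needs the forward primer's last k bases to equal them.
Comparing (forward last k vs required): k=1: A vs T ✗; k=2: AA vs TA ✗; k=3: TAA vs TAA ✓; k=4: ATAA vs TAAG ✗; k=5: AATAA vs TAAGT ✗; k=6: TAATAA vs TAAGTC ✗; k=7: CTAATAA vs TAAGTCT ✗.
Only k = 3 is perfect, so the longest perfect 3' overlap is 3.

Longest perfect overlap: 3 complementary base pairs; significant dimer risk (threshold 3).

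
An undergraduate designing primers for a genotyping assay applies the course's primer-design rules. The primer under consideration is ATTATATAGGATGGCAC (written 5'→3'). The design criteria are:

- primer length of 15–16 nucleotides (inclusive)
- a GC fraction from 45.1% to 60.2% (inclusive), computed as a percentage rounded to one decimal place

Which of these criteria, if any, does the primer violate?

Fails: length, GC content.

Base counts: A=6, T=5, G=4, C=2 (length 17).
length: length 17, outside 15–16 ✗
GC content: GC 6/17 = 35.3%, outside 45.1–60.2% ✗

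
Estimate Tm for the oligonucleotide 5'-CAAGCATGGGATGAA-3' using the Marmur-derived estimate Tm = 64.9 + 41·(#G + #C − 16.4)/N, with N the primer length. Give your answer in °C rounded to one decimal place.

Base counts: A=6, T=2, G=5, C=2; G+C = 7, N = 15.
Tm = 64.9 + 41·(7 − 16.4)/15 = 64.9 + -385.40/15 = 39.2°C.

39.2°C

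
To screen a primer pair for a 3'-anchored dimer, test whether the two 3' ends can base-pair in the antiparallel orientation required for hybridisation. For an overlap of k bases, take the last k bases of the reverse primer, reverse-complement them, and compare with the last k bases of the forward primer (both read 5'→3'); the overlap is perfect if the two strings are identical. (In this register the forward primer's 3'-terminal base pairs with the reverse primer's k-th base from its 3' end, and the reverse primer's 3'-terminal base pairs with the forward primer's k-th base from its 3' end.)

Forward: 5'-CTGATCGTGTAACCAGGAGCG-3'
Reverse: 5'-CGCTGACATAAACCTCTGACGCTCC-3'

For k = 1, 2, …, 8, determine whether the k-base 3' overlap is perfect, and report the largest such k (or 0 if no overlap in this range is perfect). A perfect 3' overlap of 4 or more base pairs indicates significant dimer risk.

Longest perfect overlap: 6 complementary base pairs; significant dimer risk (threshold 4).

Last 8 bases (5'→3') — forward …CAGGAGCG, reverse …GACGCTCC.
Reverse complement of the reverse primer's last 8 bases: GGAGCGTC; its first k bases are the reverse complement of the reverse primer's last k bases, so a perfect k-base overlap needs the forward primer's last k bases to equal them.
Comparing (forward last k vs required): k=1: G vs G ✓; k=2: CG vs GG ✗; k=3: GCG vs GGA ✗; k=4: AGCG vs GGAG ✗; k=5: GAGCG vs GGAGC ✗; k=6: GGAGCG vs GGAGCG ✓; k=7: AGGAGCG vs GGAGCGT ✗; k=8: CAGGAGCG vs GGAGCGTC ✗.
Perfect overlaps at k = 1, 6; the largest is 6.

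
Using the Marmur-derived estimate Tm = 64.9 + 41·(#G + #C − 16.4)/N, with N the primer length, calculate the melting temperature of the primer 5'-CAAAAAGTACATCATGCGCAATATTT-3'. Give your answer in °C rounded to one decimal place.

Base counts: A=11, T=7, G=3, C=5; G+C = 8, N = 26.
Tm = 64.9 + 41·(8 − 16.4)/26 = 64.9 + -344.40/26 = 51.7°C.

51.7°C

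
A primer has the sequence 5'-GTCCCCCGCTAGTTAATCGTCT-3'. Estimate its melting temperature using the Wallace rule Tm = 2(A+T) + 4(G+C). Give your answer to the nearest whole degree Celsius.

Base counts: A=3, T=7, G=4, C=8 (length 22).
Tm = 2·(3+7) + 4·(4+8) = 2·10 + 4·12 = 20 + 48 = 68°C.

68°C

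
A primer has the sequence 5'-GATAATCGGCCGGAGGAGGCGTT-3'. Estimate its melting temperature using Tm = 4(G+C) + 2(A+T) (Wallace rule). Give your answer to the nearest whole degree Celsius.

Base counts: A=5, T=4, G=10, C=4 (length 23).
Tm = 2·(5+4) + 4·(10+4) = 2·9 + 4·14 = 18 + 56 = 74°C.

74°C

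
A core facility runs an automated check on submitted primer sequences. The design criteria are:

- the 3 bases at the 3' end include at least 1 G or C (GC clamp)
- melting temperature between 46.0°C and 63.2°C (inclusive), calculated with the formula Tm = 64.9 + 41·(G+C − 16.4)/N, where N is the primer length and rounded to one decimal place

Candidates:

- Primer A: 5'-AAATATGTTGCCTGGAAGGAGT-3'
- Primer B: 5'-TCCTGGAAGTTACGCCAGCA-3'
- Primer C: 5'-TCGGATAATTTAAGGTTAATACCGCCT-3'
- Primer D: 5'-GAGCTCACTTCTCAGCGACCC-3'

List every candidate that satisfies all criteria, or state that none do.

Primer A (22 nt, A=7 T=6 G=7 C=2): 3' end AGT has 1 G/C ✓; Tm = 64.9 + 41·(9 − 16.4)/22 = 51.1°C ✓ — passes.
Primer B (20 nt, A=5 T=4 G=5 C=6): 3' end GCA has 2 G/C ✓; Tm = 64.9 + 41·(11 − 16.4)/20 = 53.8°C ✓ — passes.
Primer C (27 nt, A=8 T=9 G=5 C=5): 3' end CCT has 2 G/C ✓; Tm = 64.9 + 41·(10 − 16.4)/27 = 55.2°C ✓ — passes.
Primer D (21 nt, A=4 T=4 G=4 C=9): 3' end CCC has 3 G/C ✓; Tm = 64.9 + 41·(13 − 16.4)/21 = 58.3°C ✓ — passes.

Primer A, Primer B, Primer C and Primer D.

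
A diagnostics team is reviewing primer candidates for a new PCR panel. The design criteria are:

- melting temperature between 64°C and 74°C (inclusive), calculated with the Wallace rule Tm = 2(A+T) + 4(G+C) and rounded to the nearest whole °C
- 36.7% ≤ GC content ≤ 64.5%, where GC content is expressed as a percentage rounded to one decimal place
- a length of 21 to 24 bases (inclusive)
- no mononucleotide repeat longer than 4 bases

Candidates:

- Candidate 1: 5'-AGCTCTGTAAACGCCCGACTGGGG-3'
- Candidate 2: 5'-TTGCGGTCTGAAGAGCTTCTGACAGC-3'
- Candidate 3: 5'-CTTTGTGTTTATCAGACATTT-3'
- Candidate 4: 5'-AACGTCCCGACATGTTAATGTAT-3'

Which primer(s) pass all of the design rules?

Candidate 4 only.

Candidate 1 (24 nt, A=5 T=4 G=8 C=7): Tm = 2·9 + 4·15 = 78°C, outside 64–74°C ✗; GC 15/24 = 62.5% ✓; length 24 ✓; longest run = 4 ✓ — fails.
Candidate 2 (26 nt, A=5 T=7 G=8 C=6): Tm = 2·12 + 4·14 = 80°C, outside 64–74°C ✗; GC 14/26 = 53.8% ✓; length 26, outside 21–24 ✗; longest run = 2 ✓ — fails.
Candidate 3 (21 nt, A=4 T=11 G=3 C=3): Tm = 2·15 + 4·6 = 54°C, outside 64–74°C ✗; GC 6/21 = 28.6%, outside 36.7–64.5% ✗; length 21 ✓; longest run = 3 ✓ — fails.
Candidate 4 (23 nt, A=7 T=7 G=4 C=5): Tm = 2·14 + 4·9 = 64°C ✓; GC 9/23 = 39.1% ✓; length 23 ✓; longest run = 3 ✓ — passes.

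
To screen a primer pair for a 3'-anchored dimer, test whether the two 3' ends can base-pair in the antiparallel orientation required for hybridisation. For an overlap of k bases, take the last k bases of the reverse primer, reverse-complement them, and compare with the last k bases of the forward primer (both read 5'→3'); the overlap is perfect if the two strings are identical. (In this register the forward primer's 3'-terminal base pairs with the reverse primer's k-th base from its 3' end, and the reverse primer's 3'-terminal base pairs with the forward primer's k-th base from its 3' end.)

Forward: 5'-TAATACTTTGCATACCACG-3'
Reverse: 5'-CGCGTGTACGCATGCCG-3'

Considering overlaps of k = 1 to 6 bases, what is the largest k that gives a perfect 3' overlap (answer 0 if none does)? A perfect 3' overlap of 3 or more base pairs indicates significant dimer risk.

Last 6 bases (5'→3') — forward …ACCACG, reverse …ATGCCG.
Reverse complement of the reverse primer's last 6 bases: CGGCAT; its first k bases are the reverse complement of the reverse primer's last k bases, so a perfect k-base overlap needs the forward primer's last k bases to equal them.
Comparing (forward last k vs required): k=1: G vs C ✗; k=2: CG vs CG ✓; k=3: ACG vs CGG ✗; k=4: CACG vs CGGC ✗; k=5: CCACG vs CGGCA ✗; k=6: ACCACG vs CGGCAT ✗.
Only k = 2 is perfect, so the longest perfect 3' overlap is 2.

Longest perfect overlap: 2 complementary base pairs; below the dimer-risk threshold (threshold 3).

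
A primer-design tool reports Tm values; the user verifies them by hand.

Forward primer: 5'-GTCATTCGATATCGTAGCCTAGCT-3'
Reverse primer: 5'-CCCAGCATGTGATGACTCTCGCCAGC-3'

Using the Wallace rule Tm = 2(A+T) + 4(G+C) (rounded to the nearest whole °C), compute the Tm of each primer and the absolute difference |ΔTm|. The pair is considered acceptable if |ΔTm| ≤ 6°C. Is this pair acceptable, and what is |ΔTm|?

|ΔTm| = 14°C; the pair is not acceptable.

Forward: A=5 T=8 G=5 C=6 → Tm = 2·13 + 4·11 = 70°C.
Reverse: A=5 T=5 G=6 C=10 → Tm = 2·10 + 4·16 = 84°C.
|ΔTm| = |70 − 84| = 14°C, > 6°C.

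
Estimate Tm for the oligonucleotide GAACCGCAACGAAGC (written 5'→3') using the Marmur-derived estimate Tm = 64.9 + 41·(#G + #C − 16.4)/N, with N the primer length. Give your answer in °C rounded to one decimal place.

Base counts: A=6, T=0, G=4, C=5; G+C = 9, N = 15.
Tm = 64.9 + 41·(9 − 16.4)/15 = 64.9 + -303.40/15 = 44.7°C.

44.7°C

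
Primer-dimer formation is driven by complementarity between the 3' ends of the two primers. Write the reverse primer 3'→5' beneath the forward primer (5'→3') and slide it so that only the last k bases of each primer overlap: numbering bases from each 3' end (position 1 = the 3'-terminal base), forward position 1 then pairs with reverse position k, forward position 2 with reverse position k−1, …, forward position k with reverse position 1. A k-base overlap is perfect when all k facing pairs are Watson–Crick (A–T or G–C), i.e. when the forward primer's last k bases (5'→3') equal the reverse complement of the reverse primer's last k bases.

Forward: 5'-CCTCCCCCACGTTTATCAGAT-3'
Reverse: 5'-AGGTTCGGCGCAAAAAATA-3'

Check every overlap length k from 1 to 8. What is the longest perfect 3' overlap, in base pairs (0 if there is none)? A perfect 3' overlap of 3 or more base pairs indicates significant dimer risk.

Last 8 bases (5'→3') — forward …TATCAGAT, reverse …AAAAAATA.
Reverse complement of the reverse primer's last 8 bases: TATTTTTT; its first k bases are the reverse complement of the reverse primer's last k bases, so a perfect k-base overlap needs the forward primer's last k bases to equal them.
Comparing (forward last k vs required): k=1: T vs T ✓; k=2: AT vs TA ✗; k=3: GAT vs TAT ✗; k=4: AGAT vs TATT ✗; k=5: CAGAT vs TATTT ✗; k=6: TCAGAT vs TATTTT ✗; k=7: ATCAGAT vs TATTTTT ✗; k=8: TATCAGAT vs TATTTTTT ✗.
Only k = 1 is perfect, so the longest perfect 3' overlap is 1.

Longest perfect overlap: 1 complementary base pair; below the dimer-risk threshold (threshold 3).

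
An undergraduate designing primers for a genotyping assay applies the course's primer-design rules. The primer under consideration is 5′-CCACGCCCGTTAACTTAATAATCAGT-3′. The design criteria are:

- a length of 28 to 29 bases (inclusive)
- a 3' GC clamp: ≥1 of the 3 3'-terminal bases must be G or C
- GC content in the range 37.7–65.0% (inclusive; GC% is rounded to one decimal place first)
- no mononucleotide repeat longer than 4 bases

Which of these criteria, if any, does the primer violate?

Fails: length.

Base counts: A=8, T=7, G=3, C=8 (length 26).
length: length 26, outside 28–29 ✗
GC clamp: 3' end AGT has 1 G/C ✓
GC content: GC 11/26 = 42.3% ✓
homopolymer run: longest run = 3 ✓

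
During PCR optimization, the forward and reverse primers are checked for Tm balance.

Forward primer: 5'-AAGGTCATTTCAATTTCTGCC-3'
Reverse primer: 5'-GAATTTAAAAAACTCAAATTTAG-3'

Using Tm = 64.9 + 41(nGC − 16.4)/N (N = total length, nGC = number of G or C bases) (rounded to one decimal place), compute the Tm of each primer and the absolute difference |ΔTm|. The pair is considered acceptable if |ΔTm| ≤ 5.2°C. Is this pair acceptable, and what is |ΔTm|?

|ΔTm| = 5.7°C; the pair is not acceptable.

Forward: G+C = 8, N = 21 → Tm = 64.9 + 41·(8 − 16.4)/21 = 48.5°C.
Reverse: G+C = 4, N = 23 → Tm = 64.9 + 41·(4 − 16.4)/23 = 42.8°C.
|ΔTm| = |48.5 − 42.8| = 5.7°C, > 5.2°C.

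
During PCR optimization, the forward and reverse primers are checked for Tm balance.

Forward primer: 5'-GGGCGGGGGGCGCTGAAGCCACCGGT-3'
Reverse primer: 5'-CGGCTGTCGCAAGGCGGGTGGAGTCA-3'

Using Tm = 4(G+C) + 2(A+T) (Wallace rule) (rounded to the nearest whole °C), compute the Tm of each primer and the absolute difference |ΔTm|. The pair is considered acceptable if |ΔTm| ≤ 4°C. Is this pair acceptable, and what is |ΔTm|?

|ΔTm| = 6°C; the pair is not acceptable.

Forward: A=3 T=2 G=14 C=7 → Tm = 2·5 + 4·21 = 94°C.
Reverse: A=4 T=4 G=12 C=6 → Tm = 2·8 + 4·18 = 88°C.
|ΔTm| = |94 − 88| = 6°C, > 4°C.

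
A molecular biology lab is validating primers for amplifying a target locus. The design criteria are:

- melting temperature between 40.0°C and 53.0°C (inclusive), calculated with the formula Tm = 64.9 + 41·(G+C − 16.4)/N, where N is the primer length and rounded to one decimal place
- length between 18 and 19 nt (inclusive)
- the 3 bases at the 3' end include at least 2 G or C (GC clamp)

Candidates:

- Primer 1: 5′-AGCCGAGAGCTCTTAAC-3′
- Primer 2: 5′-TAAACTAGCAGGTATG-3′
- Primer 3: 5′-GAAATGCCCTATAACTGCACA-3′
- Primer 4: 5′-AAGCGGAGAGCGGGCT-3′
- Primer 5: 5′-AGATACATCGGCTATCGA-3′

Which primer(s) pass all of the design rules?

Primer 1 (17 nt, A=5 T=3 G=4 C=5): Tm = 64.9 + 41·(9 − 16.4)/17 = 47.1°C ✓; length 17, outside 18–19 ✗; 3' end AAC has 1 G/C, need ≥2 ✗ — fails.
Primer 2 (16 nt, A=6 T=4 G=4 C=2): Tm = 64.9 + 41·(6 − 16.4)/16 = 38.3°C, outside 40.0–53.0°C ✗; length 16, outside 18–19 ✗; 3' end ATG has 1 G/C, need ≥2 ✗ — fails.
Primer 3 (21 nt, A=8 T=4 G=3 C=6): Tm = 64.9 + 41·(9 − 16.4)/21 = 50.5°C ✓; length 21, outside 18–19 ✗; 3' end ACA has 1 G/C, need ≥2 ✗ — fails.
Primer 4 (16 nt, A=4 T=1 G=8 C=3): Tm = 64.9 + 41·(11 − 16.4)/16 = 51.1°C ✓; length 16, outside 18–19 ✗; 3' end GCT has 2 G/C ✓ — fails.
Primer 5 (18 nt, A=6 T=4 G=4 C=4): Tm = 64.9 + 41·(8 − 16.4)/18 = 45.8°C ✓; length 18 ✓; 3' end CGA has 2 G/C ✓ — passes.

Primer 5 only.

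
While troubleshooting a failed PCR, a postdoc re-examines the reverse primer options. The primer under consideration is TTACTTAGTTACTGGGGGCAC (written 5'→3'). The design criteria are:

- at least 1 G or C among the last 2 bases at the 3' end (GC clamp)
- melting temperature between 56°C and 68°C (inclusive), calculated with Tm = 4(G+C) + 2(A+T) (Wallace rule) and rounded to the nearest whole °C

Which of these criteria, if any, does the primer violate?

Meets all criteria.

Base counts: A=4, T=7, G=6, C=4 (length 21).
GC clamp: 3' end AC has 1 G/C ✓
Tm: Tm = 2·11 + 4·10 = 62°C ✓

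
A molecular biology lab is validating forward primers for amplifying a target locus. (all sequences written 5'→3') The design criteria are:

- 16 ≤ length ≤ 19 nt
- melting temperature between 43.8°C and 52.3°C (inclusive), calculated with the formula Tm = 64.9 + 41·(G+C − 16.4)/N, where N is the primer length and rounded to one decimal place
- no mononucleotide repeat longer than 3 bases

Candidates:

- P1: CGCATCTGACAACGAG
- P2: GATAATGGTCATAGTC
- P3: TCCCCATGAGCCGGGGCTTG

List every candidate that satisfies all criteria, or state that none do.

P1 (16 nt, A=5 T=2 G=4 C=5): length 16 ✓; Tm = 64.9 + 41·(9 − 16.4)/16 = 45.9°C ✓; longest run = 2 ✓ — passes.
P2 (16 nt, A=5 T=5 G=4 C=2): length 16 ✓; Tm = 64.9 + 41·(6 − 16.4)/16 = 38.3°C, outside 43.8–52.3°C ✗; longest run = 2 ✓ — fails.
P3 (20 nt, A=2 T=4 G=7 C=7): length 20, outside 16–19 ✗; Tm = 64.9 + 41·(14 − 16.4)/20 = 60.0°C, outside 43.8–52.3°C ✗; longest run = 4, exceeds 3 ✗ — fails.

P1 only.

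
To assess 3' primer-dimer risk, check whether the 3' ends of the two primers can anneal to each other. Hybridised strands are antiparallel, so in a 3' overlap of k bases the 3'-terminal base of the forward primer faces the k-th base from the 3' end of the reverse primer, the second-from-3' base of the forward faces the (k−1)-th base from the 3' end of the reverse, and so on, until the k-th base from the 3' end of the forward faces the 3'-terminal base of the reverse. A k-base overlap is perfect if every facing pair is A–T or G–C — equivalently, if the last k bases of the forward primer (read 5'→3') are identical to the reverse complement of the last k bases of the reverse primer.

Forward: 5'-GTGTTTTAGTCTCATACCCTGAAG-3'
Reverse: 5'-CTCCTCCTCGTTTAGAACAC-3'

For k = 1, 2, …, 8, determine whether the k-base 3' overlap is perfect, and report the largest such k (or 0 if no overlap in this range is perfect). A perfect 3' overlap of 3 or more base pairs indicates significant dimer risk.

Last 8 bases (5'→3') — forward …CCCTGAAG, reverse …TAGAACAC.
Reverse complement of the reverse primer's last 8 bases: GTGTTCTA; its first k bases are the reverse complement of the reverse primer's last k bases, so a perfect k-base overlap needs the forward primer's last k bases to equal them.
Comparing (forward last k vs required): k=1: G vs G ✓; k=2: AG vs GT ✗; k=3: AAG vs GTG ✗; k=4: GAAG vs GTGT ✗; k=5: TGAAG vs GTGTT ✗; k=6: CTGAAG vs GTGTTC ✗; k=7: CCTGAAG vs GTGTTCT ✗; k=8: CCCTGAAG vs GTGTTCTA ✗.
Only k = 1 is perfect, so the longest perfect 3' overlap is 1.

Longest perfect overlap: 1 complementary base pair; below the dimer-risk threshold (threshold 3).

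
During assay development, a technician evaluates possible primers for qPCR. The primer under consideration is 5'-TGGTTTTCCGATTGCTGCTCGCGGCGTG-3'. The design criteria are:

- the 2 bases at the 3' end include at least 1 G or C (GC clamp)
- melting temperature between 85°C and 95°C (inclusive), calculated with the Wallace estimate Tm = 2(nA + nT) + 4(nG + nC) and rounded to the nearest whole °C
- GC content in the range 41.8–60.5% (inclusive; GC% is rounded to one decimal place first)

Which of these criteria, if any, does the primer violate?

Fails: GC content.

Base counts: A=1, T=10, G=10, C=7 (length 28).
GC clamp: 3' end TG has 1 G/C ✓
Tm: Tm = 2·11 + 4·17 = 90°C ✓
GC content: GC 17/28 = 60.7%, outside 41.8–60.5% ✗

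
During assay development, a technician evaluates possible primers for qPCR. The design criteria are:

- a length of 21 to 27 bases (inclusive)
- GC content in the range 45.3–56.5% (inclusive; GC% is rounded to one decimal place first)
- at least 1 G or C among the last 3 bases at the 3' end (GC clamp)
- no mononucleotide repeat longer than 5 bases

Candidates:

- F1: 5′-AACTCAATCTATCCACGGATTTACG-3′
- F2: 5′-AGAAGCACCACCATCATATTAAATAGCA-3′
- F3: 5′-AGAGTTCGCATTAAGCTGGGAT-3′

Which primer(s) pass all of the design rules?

F3 only.

F1 (25 nt, A=8 T=7 G=3 C=7): length 25 ✓; GC 10/25 = 40.0%, outside 45.3–56.5% ✗; 3' end ACG has 2 G/C ✓; longest run = 3 ✓ — fails.
F2 (28 nt, A=13 T=5 G=3 C=7): length 28, outside 21–27 ✗; GC 10/28 = 35.7%, outside 45.3–56.5% ✗; 3' end GCA has 2 G/C ✓; longest run = 3 ✓ — fails.
F3 (22 nt, A=6 T=6 G=7 C=3): length 22 ✓; GC 10/22 = 45.5% ✓; 3' end GAT has 1 G/C ✓; longest run = 3 ✓ — passes.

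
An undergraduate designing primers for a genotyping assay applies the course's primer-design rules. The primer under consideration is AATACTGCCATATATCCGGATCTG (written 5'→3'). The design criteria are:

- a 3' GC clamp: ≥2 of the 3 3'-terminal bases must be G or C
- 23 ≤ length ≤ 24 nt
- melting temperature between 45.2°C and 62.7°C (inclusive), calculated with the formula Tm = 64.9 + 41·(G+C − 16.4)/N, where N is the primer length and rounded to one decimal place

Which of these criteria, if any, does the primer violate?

Meets all criteria.

Base counts: A=7, T=7, G=4, C=6 (length 24).
GC clamp: 3' end CTG has 2 G/C ✓
length: length 24 ✓
Tm: Tm = 64.9 + 41·(10 − 16.4)/24 = 54.0°C ✓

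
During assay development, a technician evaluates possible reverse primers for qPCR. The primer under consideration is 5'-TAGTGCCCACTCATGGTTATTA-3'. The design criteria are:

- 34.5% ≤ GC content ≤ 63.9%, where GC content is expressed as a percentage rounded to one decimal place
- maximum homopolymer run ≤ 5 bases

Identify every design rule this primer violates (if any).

Base counts: A=5, T=8, G=4, C=5 (length 22).
GC content: GC 9/22 = 40.9% ✓
homopolymer run: longest run = 3 ✓

Meets all criteria.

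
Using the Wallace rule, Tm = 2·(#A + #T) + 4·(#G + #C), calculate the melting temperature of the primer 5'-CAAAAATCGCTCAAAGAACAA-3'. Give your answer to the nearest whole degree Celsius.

Base counts: A=12, T=2, G=2, C=5 (length 21).
Tm = 2·(12+2) + 4·(2+5) = 2·14 + 4·7 = 28 + 28 = 56°C.

56°C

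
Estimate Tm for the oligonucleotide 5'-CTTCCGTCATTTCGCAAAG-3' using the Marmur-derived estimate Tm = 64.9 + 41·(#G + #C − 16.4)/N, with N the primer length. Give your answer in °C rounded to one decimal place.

Base counts: A=4, T=6, G=3, C=6; G+C = 9, N = 19.
Tm = 64.9 + 41·(9 − 16.4)/19 = 64.9 + -303.40/19 = 48.9°C.

48.9°C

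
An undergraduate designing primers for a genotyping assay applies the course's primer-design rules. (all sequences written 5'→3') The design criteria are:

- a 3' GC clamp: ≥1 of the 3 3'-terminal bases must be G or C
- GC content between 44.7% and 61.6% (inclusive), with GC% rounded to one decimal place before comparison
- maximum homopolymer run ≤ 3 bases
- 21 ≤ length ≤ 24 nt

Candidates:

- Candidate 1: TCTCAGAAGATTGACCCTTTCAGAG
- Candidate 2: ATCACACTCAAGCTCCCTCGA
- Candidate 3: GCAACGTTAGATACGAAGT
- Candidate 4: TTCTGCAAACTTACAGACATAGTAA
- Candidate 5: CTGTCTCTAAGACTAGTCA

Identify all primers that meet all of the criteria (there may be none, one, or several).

Candidate 1 (25 nt, A=7 T=7 G=5 C=6): 3' end GAG has 2 G/C ✓; GC 11/25 = 44.0%, outside 44.7–61.6% ✗; longest run = 3 ✓; length 25, outside 21–24 ✗ — fails.
Candidate 2 (21 nt, A=6 T=4 G=2 C=9): 3' end CGA has 2 G/C ✓; GC 11/21 = 52.4% ✓; longest run = 3 ✓; length 21 ✓ — passes.
Candidate 3 (19 nt, A=7 T=4 G=5 C=3): 3' end AGT has 1 G/C ✓; GC 8/19 = 42.1%, outside 44.7–61.6% ✗; longest run = 2 ✓; length 19, outside 21–24 ✗ — fails.
Candidate 4 (25 nt, A=10 T=7 G=3 C=5): 3' end TAA has 0 G/C, need ≥1 ✗; GC 8/25 = 32.0%, outside 44.7–61.6% ✗; longest run = 3 ✓; length 25, outside 21–24 ✗ — fails.
Candidate 5 (19 nt, A=5 T=6 G=3 C=5): 3' end TCA has 1 G/C ✓; GC 8/19 = 42.1%, outside 44.7–61.6% ✗; longest run = 2 ✓; length 19, outside 21–24 ✗ — fails.

Candidate 2 only.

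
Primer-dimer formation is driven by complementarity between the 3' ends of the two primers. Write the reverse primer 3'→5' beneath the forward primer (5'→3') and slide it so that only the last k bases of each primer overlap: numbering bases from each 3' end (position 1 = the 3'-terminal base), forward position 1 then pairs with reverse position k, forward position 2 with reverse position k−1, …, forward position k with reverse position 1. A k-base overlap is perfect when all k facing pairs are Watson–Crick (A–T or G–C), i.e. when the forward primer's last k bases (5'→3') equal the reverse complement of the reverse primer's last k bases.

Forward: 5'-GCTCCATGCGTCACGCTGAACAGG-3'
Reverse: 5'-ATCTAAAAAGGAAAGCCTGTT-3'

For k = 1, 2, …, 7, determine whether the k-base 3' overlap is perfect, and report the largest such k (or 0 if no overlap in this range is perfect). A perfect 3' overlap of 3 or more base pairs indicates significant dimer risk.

Longest perfect overlap: 6 complementary base pairs; significant dimer risk (threshold 3).

Last 7 bases (5'→3') — forward …GAACAGG, reverse …GCCTGTT.
Reverse complement of the reverse primer's last 7 bases: AACAGGC; its first k bases are the reverse complement of the reverse primer's last k bases, so a perfect k-base overlap needs the forward primer's last k bases to equal them.
Comparing (forward last k vs required): k=1: G vs A ✗; k=2: GG vs AA ✗; k=3: AGG vs AAC ✗; k=4: CAGG vs AACA ✗; k=5: ACAGG vs AACAG ✗; k=6: AACAGG vs AACAGG ✓; k=7: GAACAGG vs AACAGGC ✗.
Only k = 6 is perfect, so the longest perfect 3' overlap is 6.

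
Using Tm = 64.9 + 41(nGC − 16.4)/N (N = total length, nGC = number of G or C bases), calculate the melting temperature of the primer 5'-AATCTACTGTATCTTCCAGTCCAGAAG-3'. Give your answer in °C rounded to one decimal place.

56.7°C

Base counts: A=8, T=8, G=4, C=7; G+C = 11, N = 27.
Tm = 64.9 + 41·(11 − 16.4)/27 = 64.9 + -221.40/27 = 56.7°C.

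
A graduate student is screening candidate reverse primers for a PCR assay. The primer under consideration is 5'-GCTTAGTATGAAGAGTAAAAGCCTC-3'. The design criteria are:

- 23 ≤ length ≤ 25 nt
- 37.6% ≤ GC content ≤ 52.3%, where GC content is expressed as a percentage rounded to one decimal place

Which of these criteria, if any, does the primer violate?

Base counts: A=9, T=6, G=6, C=4 (length 25).
length: length 25 ✓
GC content: GC 10/25 = 40.0% ✓

Meets all criteria.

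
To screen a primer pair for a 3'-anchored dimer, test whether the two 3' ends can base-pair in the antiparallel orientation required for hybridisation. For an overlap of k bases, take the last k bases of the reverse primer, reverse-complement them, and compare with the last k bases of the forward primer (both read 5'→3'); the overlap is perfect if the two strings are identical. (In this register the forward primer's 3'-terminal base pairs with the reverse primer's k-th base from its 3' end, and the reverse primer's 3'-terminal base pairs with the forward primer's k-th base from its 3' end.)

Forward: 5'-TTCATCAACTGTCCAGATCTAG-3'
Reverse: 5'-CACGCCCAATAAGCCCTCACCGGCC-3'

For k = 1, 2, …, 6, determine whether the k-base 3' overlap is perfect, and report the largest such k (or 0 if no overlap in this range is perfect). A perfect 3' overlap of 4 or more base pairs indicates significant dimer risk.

Last 6 bases (5'→3') — forward …ATCTAG, reverse …CCGGCC.
Reverse complement of the reverse primer's last 6 bases: GGCCGG; its first k bases are the reverse complement of the reverse primer's last k bases, so a perfect k-base overlap needs the forward primer's last k bases to equal them.
Comparing (forward last k vs required): k=1: G vs G ✓; k=2: AG vs GG ✗; k=3: TAG vs GGC ✗; k=4: CTAG vs GGCC ✗; k=5: TCTAG vs GGCCG ✗; k=6: ATCTAG vs GGCCGG ✗.
Only k = 1 is perfect, so the longest perfect 3' overlap is 1.

Longest perfect overlap: 1 complementary base pair; below the dimer-risk threshold (threshold 4).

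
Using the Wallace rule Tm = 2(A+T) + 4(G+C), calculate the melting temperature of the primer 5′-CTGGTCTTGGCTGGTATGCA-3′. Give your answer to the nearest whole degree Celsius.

62°C

Base counts: A=2, T=7, G=7, C=4 (length 20).
Tm = 2·(2+7) + 4·(7+4) = 2·9 + 4·11 = 18 + 44 = 62°C.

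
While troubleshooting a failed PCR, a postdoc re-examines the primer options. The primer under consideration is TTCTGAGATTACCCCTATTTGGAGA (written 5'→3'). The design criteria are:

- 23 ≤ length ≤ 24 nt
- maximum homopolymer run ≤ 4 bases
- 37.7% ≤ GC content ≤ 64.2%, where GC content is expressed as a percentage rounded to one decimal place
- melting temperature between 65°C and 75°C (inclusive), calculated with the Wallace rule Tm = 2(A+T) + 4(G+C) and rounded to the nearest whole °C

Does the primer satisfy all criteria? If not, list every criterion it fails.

Fails: length.

Base counts: A=6, T=9, G=5, C=5 (length 25).
length: length 25, outside 23–24 ✗
homopolymer run: longest run = 4 ✓
GC content: GC 10/25 = 40.0% ✓
Tm: Tm = 2·15 + 4·10 = 70°C ✓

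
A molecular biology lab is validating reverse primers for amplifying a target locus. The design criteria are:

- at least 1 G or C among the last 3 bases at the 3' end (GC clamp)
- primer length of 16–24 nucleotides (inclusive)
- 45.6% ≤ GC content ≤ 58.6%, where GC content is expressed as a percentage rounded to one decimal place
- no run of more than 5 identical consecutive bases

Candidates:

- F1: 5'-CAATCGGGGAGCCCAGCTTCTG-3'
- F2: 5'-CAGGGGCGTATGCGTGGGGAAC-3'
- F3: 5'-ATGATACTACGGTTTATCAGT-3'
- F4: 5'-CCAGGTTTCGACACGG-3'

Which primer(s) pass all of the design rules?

None of the candidates satisfy all criteria.

F1 (22 nt, A=4 T=4 G=7 C=7): 3' end CTG has 2 G/C ✓; length 22 ✓; GC 14/22 = 63.6%, outside 45.6–58.6% ✗; longest run = 4 ✓ — fails.
F2 (22 nt, A=4 T=3 G=11 C=4): 3' end AAC has 1 G/C ✓; length 22 ✓; GC 15/22 = 68.2%, outside 45.6–58.6% ✗; longest run = 4 ✓ — fails.
F3 (21 nt, A=6 T=8 G=4 C=3): 3' end AGT has 1 G/C ✓; length 21 ✓; GC 7/21 = 33.3%, outside 45.6–58.6% ✗; longest run = 3 ✓ — fails.
F4 (16 nt, A=3 T=3 G=5 C=5): 3' end CGG has 3 G/C ✓; length 16 ✓; GC 10/16 = 62.5%, outside 45.6–58.6% ✗; longest run = 3 ✓ — fails.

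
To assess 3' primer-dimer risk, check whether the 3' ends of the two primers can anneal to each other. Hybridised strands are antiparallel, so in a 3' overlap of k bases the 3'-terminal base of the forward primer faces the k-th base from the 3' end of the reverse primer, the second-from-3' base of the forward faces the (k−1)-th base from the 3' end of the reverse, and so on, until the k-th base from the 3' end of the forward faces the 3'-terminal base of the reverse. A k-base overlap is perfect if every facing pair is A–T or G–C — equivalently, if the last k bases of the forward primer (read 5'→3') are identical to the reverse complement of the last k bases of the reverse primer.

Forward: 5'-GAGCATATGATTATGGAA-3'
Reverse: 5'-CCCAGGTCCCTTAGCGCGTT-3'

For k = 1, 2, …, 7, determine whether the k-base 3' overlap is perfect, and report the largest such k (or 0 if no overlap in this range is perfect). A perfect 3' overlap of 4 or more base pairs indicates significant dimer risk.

Last 7 bases (5'→3') — forward …TATGGAA, reverse …GCGCGTT.
Reverse complement of the reverse primer's last 7 bases: AACGCGC; its first k bases are the reverse complement of the reverse primer's last k bases, so a perfect k-base overlap needs the forward primer's last k bases to equal them.
Comparing (forward last k vs required): k=1: A vs A ✓; k=2: AA vs AA ✓; k=3: GAA vs AAC ✗; k=4: GGAA vs AACG ✗; k=5: TGGAA vs AACGC ✗; k=6: ATGGAA vs AACGCG ✗; k=7: TATGGAA vs AACGCGC ✗.
Perfect overlaps at k = 1, 2; the largest is 2.

Longest perfect overlap: 2 complementary base pairs; below the dimer-risk threshold (threshold 4).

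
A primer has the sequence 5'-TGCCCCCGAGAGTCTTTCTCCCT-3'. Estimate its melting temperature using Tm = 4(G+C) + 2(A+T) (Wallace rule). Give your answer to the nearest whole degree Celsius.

74°C

Base counts: A=2, T=7, G=4, C=10 (length 23).
Tm = 2·(2+7) + 4·(4+10) = 2·9 + 4·14 = 18 + 56 = 74°C.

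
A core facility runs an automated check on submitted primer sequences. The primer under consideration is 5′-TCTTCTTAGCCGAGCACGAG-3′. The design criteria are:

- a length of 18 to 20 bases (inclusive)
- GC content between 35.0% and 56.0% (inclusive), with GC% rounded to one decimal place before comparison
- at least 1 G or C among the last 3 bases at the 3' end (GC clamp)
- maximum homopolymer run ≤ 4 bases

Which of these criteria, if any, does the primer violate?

Base counts: A=4, T=5, G=5, C=6 (length 20).
length: length 20 ✓
GC content: GC 11/20 = 55.0% ✓
GC clamp: 3' end GAG has 2 G/C ✓
homopolymer run: longest run = 2 ✓

Meets all criteria.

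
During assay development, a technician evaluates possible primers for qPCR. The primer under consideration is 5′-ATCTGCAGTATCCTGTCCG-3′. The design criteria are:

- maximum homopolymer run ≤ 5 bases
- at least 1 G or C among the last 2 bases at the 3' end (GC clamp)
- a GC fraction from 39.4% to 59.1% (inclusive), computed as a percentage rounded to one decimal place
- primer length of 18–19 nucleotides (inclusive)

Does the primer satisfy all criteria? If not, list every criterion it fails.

Base counts: A=3, T=6, G=4, C=6 (length 19).
homopolymer run: longest run = 2 ✓
GC clamp: 3' end CG has 2 G/C ✓
GC content: GC 10/19 = 52.6% ✓
length: length 19 ✓

Meets all criteria.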